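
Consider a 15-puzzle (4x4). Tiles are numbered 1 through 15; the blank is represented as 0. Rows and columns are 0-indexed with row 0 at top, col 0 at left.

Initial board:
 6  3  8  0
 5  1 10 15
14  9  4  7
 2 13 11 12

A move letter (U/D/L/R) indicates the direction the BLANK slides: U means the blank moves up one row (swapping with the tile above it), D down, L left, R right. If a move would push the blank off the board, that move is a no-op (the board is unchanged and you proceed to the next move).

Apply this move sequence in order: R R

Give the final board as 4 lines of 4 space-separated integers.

After move 1 (R):
 6  3  8  0
 5  1 10 15
14  9  4  7
 2 13 11 12

After move 2 (R):
 6  3  8  0
 5  1 10 15
14  9  4  7
 2 13 11 12

Answer:  6  3  8  0
 5  1 10 15
14  9  4  7
 2 13 11 12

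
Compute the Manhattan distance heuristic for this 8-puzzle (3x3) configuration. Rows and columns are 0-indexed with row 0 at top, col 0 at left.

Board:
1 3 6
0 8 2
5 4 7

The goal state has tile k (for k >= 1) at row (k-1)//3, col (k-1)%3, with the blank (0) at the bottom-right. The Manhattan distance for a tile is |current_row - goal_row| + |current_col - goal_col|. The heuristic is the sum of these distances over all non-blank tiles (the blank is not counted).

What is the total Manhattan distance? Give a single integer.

Answer: 11

Derivation:
Tile 1: at (0,0), goal (0,0), distance |0-0|+|0-0| = 0
Tile 3: at (0,1), goal (0,2), distance |0-0|+|1-2| = 1
Tile 6: at (0,2), goal (1,2), distance |0-1|+|2-2| = 1
Tile 8: at (1,1), goal (2,1), distance |1-2|+|1-1| = 1
Tile 2: at (1,2), goal (0,1), distance |1-0|+|2-1| = 2
Tile 5: at (2,0), goal (1,1), distance |2-1|+|0-1| = 2
Tile 4: at (2,1), goal (1,0), distance |2-1|+|1-0| = 2
Tile 7: at (2,2), goal (2,0), distance |2-2|+|2-0| = 2
Sum: 0 + 1 + 1 + 1 + 2 + 2 + 2 + 2 = 11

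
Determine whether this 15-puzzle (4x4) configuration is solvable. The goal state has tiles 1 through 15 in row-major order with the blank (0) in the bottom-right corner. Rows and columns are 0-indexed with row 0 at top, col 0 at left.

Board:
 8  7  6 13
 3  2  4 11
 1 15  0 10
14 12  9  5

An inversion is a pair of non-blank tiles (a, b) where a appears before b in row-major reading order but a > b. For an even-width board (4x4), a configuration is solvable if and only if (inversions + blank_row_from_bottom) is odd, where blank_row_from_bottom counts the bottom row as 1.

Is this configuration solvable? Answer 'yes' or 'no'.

Answer: no

Derivation:
Inversions: 48
Blank is in row 2 (0-indexed from top), which is row 2 counting from the bottom (bottom = 1).
48 + 2 = 50, which is even, so the puzzle is not solvable.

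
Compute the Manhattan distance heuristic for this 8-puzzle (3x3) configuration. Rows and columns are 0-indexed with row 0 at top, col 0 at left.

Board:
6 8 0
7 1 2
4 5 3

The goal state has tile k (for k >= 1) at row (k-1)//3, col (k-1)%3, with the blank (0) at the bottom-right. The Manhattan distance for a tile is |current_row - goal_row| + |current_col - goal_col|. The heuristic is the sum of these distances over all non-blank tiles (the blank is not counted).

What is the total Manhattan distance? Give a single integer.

Answer: 14

Derivation:
Tile 6: (0,0)->(1,2) = 3
Tile 8: (0,1)->(2,1) = 2
Tile 7: (1,0)->(2,0) = 1
Tile 1: (1,1)->(0,0) = 2
Tile 2: (1,2)->(0,1) = 2
Tile 4: (2,0)->(1,0) = 1
Tile 5: (2,1)->(1,1) = 1
Tile 3: (2,2)->(0,2) = 2
Sum: 3 + 2 + 1 + 2 + 2 + 1 + 1 + 2 = 14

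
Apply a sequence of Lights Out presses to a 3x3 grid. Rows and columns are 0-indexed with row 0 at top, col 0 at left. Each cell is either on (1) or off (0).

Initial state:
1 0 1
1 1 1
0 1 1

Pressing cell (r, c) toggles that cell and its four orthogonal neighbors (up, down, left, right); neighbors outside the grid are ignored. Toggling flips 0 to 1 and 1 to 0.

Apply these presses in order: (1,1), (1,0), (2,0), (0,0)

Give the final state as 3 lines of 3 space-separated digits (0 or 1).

Answer: 1 0 1
1 1 0
0 1 1

Derivation:
After press 1 at (1,1):
1 1 1
0 0 0
0 0 1

After press 2 at (1,0):
0 1 1
1 1 0
1 0 1

After press 3 at (2,0):
0 1 1
0 1 0
0 1 1

After press 4 at (0,0):
1 0 1
1 1 0
0 1 1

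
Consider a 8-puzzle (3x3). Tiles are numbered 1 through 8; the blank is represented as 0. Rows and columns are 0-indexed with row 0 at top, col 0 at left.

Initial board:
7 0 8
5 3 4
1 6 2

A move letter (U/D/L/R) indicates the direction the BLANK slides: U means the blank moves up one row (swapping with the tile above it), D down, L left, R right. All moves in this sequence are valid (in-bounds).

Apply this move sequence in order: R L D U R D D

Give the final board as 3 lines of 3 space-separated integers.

Answer: 7 8 4
5 3 2
1 6 0

Derivation:
After move 1 (R):
7 8 0
5 3 4
1 6 2

After move 2 (L):
7 0 8
5 3 4
1 6 2

After move 3 (D):
7 3 8
5 0 4
1 6 2

After move 4 (U):
7 0 8
5 3 4
1 6 2

After move 5 (R):
7 8 0
5 3 4
1 6 2

After move 6 (D):
7 8 4
5 3 0
1 6 2

After move 7 (D):
7 8 4
5 3 2
1 6 0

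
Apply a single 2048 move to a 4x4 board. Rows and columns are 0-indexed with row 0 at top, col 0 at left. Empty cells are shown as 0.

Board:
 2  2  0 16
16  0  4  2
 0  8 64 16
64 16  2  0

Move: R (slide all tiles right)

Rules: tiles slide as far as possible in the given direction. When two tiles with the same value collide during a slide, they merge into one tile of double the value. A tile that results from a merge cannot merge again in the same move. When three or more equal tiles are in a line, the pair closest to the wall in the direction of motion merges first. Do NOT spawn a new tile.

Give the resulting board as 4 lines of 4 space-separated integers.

Answer:  0  0  4 16
 0 16  4  2
 0  8 64 16
 0 64 16  2

Derivation:
Slide right:
row 0: [2, 2, 0, 16] -> [0, 0, 4, 16]
row 1: [16, 0, 4, 2] -> [0, 16, 4, 2]
row 2: [0, 8, 64, 16] -> [0, 8, 64, 16]
row 3: [64, 16, 2, 0] -> [0, 64, 16, 2]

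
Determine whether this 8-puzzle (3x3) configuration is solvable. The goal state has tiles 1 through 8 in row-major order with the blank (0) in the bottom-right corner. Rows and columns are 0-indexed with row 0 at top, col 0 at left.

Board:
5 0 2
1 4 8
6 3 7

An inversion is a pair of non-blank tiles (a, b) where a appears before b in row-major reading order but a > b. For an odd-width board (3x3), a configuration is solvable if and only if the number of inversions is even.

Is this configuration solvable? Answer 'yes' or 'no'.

Inversions (pairs i<j in row-major order where tile[i] > tile[j] > 0): 10
10 is even, so the puzzle is solvable.

Answer: yes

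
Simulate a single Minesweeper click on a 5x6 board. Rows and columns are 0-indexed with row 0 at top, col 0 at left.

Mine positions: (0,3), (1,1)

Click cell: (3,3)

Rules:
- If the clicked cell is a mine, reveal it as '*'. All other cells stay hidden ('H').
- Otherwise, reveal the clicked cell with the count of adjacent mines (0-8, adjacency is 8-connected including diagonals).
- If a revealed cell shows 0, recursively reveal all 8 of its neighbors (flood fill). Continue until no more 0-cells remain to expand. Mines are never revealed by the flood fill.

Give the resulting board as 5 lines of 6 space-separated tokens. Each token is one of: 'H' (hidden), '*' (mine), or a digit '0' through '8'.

H H H H 1 0
H H 2 1 1 0
1 1 1 0 0 0
0 0 0 0 0 0
0 0 0 0 0 0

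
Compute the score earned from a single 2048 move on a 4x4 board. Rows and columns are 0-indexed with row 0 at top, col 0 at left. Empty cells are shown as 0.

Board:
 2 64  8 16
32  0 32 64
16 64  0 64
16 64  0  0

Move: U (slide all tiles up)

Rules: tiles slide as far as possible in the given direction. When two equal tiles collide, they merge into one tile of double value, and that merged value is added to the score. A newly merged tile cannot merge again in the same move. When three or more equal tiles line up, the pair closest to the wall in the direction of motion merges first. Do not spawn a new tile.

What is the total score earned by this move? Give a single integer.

Answer: 288

Derivation:
Slide up:
col 0: [2, 32, 16, 16] -> [2, 32, 32, 0]  score +32 (running 32)
col 1: [64, 0, 64, 64] -> [128, 64, 0, 0]  score +128 (running 160)
col 2: [8, 32, 0, 0] -> [8, 32, 0, 0]  score +0 (running 160)
col 3: [16, 64, 64, 0] -> [16, 128, 0, 0]  score +128 (running 288)
Board after move:
  2 128   8  16
 32  64  32 128
 32   0   0   0
  0   0   0   0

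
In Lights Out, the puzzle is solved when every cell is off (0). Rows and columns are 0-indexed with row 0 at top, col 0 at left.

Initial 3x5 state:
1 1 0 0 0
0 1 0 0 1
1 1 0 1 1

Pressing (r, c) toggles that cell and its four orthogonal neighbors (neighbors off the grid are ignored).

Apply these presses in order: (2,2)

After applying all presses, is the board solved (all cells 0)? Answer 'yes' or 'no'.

Answer: no

Derivation:
After press 1 at (2,2):
1 1 0 0 0
0 1 1 0 1
1 0 1 0 1

Lights still on: 8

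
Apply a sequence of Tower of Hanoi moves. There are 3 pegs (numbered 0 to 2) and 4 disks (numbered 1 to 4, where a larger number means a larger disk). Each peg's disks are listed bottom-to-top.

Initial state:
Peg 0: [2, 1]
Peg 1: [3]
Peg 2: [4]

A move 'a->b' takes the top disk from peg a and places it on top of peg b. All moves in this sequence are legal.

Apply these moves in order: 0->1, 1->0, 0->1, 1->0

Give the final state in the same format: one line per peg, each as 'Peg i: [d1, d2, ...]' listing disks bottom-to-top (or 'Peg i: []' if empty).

After move 1 (0->1):
Peg 0: [2]
Peg 1: [3, 1]
Peg 2: [4]

After move 2 (1->0):
Peg 0: [2, 1]
Peg 1: [3]
Peg 2: [4]

After move 3 (0->1):
Peg 0: [2]
Peg 1: [3, 1]
Peg 2: [4]

After move 4 (1->0):
Peg 0: [2, 1]
Peg 1: [3]
Peg 2: [4]

Answer: Peg 0: [2, 1]
Peg 1: [3]
Peg 2: [4]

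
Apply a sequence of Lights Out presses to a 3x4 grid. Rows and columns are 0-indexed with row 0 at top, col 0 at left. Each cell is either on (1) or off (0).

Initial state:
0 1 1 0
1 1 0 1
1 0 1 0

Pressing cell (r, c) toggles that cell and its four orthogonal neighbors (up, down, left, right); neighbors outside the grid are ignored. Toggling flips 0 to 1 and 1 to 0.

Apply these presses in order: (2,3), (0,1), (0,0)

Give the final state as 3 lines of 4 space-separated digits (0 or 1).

After press 1 at (2,3):
0 1 1 0
1 1 0 0
1 0 0 1

After press 2 at (0,1):
1 0 0 0
1 0 0 0
1 0 0 1

After press 3 at (0,0):
0 1 0 0
0 0 0 0
1 0 0 1

Answer: 0 1 0 0
0 0 0 0
1 0 0 1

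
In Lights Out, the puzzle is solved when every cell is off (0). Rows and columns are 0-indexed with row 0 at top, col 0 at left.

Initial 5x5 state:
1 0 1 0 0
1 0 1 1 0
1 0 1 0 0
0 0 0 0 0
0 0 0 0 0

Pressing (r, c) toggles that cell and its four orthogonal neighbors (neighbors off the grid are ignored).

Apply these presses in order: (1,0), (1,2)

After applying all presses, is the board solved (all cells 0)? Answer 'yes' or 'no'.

After press 1 at (1,0):
0 0 1 0 0
0 1 1 1 0
0 0 1 0 0
0 0 0 0 0
0 0 0 0 0

After press 2 at (1,2):
0 0 0 0 0
0 0 0 0 0
0 0 0 0 0
0 0 0 0 0
0 0 0 0 0

Lights still on: 0

Answer: yes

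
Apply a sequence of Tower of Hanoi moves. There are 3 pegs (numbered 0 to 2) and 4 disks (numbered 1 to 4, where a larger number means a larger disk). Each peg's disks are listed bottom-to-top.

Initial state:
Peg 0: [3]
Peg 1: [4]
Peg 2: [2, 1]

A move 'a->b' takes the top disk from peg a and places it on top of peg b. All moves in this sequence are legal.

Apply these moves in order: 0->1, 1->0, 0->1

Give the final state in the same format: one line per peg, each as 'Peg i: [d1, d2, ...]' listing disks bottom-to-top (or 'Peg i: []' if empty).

Answer: Peg 0: []
Peg 1: [4, 3]
Peg 2: [2, 1]

Derivation:
After move 1 (0->1):
Peg 0: []
Peg 1: [4, 3]
Peg 2: [2, 1]

After move 2 (1->0):
Peg 0: [3]
Peg 1: [4]
Peg 2: [2, 1]

After move 3 (0->1):
Peg 0: []
Peg 1: [4, 3]
Peg 2: [2, 1]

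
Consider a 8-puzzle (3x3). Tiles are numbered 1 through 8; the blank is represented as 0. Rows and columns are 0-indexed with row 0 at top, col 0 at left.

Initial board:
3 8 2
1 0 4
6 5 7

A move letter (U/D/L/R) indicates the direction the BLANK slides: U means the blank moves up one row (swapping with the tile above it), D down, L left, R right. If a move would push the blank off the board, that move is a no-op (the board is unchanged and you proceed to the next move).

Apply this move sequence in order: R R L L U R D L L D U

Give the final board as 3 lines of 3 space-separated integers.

Answer: 8 1 2
0 3 4
6 5 7

Derivation:
After move 1 (R):
3 8 2
1 4 0
6 5 7

After move 2 (R):
3 8 2
1 4 0
6 5 7

After move 3 (L):
3 8 2
1 0 4
6 5 7

After move 4 (L):
3 8 2
0 1 4
6 5 7

After move 5 (U):
0 8 2
3 1 4
6 5 7

After move 6 (R):
8 0 2
3 1 4
6 5 7

After move 7 (D):
8 1 2
3 0 4
6 5 7

After move 8 (L):
8 1 2
0 3 4
6 5 7

After move 9 (L):
8 1 2
0 3 4
6 5 7

After move 10 (D):
8 1 2
6 3 4
0 5 7

After move 11 (U):
8 1 2
0 3 4
6 5 7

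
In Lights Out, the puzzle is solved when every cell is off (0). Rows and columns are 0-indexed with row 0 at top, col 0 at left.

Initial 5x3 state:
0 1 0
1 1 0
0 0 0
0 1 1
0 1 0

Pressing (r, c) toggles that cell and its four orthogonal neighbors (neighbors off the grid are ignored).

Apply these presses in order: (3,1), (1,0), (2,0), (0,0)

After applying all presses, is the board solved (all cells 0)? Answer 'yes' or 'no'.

After press 1 at (3,1):
0 1 0
1 1 0
0 1 0
1 0 0
0 0 0

After press 2 at (1,0):
1 1 0
0 0 0
1 1 0
1 0 0
0 0 0

After press 3 at (2,0):
1 1 0
1 0 0
0 0 0
0 0 0
0 0 0

After press 4 at (0,0):
0 0 0
0 0 0
0 0 0
0 0 0
0 0 0

Lights still on: 0

Answer: yes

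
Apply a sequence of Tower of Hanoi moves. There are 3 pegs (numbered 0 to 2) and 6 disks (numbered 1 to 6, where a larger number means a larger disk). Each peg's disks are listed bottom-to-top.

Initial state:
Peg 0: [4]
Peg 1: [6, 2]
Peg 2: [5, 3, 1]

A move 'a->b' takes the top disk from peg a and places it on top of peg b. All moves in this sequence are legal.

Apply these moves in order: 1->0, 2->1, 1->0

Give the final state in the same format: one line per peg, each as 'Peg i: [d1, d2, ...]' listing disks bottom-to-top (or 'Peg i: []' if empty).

Answer: Peg 0: [4, 2, 1]
Peg 1: [6]
Peg 2: [5, 3]

Derivation:
After move 1 (1->0):
Peg 0: [4, 2]
Peg 1: [6]
Peg 2: [5, 3, 1]

After move 2 (2->1):
Peg 0: [4, 2]
Peg 1: [6, 1]
Peg 2: [5, 3]

After move 3 (1->0):
Peg 0: [4, 2, 1]
Peg 1: [6]
Peg 2: [5, 3]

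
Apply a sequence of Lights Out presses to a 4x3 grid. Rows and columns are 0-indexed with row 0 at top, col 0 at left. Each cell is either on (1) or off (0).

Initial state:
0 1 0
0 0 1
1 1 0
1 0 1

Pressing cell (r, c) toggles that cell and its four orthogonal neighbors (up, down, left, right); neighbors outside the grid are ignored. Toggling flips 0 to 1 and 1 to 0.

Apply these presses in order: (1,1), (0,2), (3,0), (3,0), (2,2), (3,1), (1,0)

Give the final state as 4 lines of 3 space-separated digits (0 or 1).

Answer: 1 1 1
0 0 0
0 0 1
0 1 1

Derivation:
After press 1 at (1,1):
0 0 0
1 1 0
1 0 0
1 0 1

After press 2 at (0,2):
0 1 1
1 1 1
1 0 0
1 0 1

After press 3 at (3,0):
0 1 1
1 1 1
0 0 0
0 1 1

After press 4 at (3,0):
0 1 1
1 1 1
1 0 0
1 0 1

After press 5 at (2,2):
0 1 1
1 1 0
1 1 1
1 0 0

After press 6 at (3,1):
0 1 1
1 1 0
1 0 1
0 1 1

After press 7 at (1,0):
1 1 1
0 0 0
0 0 1
0 1 1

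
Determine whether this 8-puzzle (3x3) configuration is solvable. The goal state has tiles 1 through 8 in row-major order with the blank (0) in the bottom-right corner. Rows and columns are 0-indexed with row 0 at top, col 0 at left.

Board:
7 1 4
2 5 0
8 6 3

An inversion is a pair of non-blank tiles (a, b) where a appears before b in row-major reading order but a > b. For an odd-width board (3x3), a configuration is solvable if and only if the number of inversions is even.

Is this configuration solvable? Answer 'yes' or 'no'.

Answer: yes

Derivation:
Inversions (pairs i<j in row-major order where tile[i] > tile[j] > 0): 12
12 is even, so the puzzle is solvable.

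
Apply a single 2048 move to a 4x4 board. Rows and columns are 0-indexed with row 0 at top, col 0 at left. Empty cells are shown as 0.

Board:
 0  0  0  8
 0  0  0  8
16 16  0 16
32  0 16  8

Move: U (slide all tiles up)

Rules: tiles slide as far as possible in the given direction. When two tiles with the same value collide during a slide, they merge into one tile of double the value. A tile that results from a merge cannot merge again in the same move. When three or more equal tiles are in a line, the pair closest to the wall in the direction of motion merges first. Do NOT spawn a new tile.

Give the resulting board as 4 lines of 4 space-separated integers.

Answer: 16 16 16 16
32  0  0 16
 0  0  0  8
 0  0  0  0

Derivation:
Slide up:
col 0: [0, 0, 16, 32] -> [16, 32, 0, 0]
col 1: [0, 0, 16, 0] -> [16, 0, 0, 0]
col 2: [0, 0, 0, 16] -> [16, 0, 0, 0]
col 3: [8, 8, 16, 8] -> [16, 16, 8, 0]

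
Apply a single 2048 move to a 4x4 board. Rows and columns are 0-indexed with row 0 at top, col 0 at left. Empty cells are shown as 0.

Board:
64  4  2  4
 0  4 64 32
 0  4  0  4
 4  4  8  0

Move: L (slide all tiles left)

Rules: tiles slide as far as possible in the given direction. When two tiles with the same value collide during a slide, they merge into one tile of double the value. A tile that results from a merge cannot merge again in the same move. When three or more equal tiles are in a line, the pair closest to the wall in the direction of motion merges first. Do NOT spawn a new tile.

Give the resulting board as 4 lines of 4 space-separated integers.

Answer: 64  4  2  4
 4 64 32  0
 8  0  0  0
 8  8  0  0

Derivation:
Slide left:
row 0: [64, 4, 2, 4] -> [64, 4, 2, 4]
row 1: [0, 4, 64, 32] -> [4, 64, 32, 0]
row 2: [0, 4, 0, 4] -> [8, 0, 0, 0]
row 3: [4, 4, 8, 0] -> [8, 8, 0, 0]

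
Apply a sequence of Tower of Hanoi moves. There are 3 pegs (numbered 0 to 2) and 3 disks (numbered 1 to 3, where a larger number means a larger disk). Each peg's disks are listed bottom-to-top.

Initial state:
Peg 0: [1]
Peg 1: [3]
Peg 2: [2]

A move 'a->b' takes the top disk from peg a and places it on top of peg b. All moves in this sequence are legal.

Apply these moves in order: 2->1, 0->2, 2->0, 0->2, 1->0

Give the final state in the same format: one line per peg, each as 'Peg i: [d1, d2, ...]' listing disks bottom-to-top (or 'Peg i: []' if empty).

After move 1 (2->1):
Peg 0: [1]
Peg 1: [3, 2]
Peg 2: []

After move 2 (0->2):
Peg 0: []
Peg 1: [3, 2]
Peg 2: [1]

After move 3 (2->0):
Peg 0: [1]
Peg 1: [3, 2]
Peg 2: []

After move 4 (0->2):
Peg 0: []
Peg 1: [3, 2]
Peg 2: [1]

After move 5 (1->0):
Peg 0: [2]
Peg 1: [3]
Peg 2: [1]

Answer: Peg 0: [2]
Peg 1: [3]
Peg 2: [1]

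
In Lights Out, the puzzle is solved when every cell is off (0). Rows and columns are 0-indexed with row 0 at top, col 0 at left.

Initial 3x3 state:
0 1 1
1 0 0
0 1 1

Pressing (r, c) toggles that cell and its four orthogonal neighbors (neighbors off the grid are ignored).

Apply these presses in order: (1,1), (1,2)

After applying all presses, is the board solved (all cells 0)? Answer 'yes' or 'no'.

After press 1 at (1,1):
0 0 1
0 1 1
0 0 1

After press 2 at (1,2):
0 0 0
0 0 0
0 0 0

Lights still on: 0

Answer: yes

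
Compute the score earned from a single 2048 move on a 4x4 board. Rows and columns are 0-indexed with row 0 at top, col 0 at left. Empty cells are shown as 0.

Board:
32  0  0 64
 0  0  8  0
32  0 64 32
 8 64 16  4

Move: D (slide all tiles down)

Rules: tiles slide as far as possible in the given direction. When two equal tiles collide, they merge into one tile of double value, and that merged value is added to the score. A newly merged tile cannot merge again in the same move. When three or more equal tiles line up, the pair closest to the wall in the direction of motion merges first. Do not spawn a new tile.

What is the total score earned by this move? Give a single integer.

Answer: 64

Derivation:
Slide down:
col 0: [32, 0, 32, 8] -> [0, 0, 64, 8]  score +64 (running 64)
col 1: [0, 0, 0, 64] -> [0, 0, 0, 64]  score +0 (running 64)
col 2: [0, 8, 64, 16] -> [0, 8, 64, 16]  score +0 (running 64)
col 3: [64, 0, 32, 4] -> [0, 64, 32, 4]  score +0 (running 64)
Board after move:
 0  0  0  0
 0  0  8 64
64  0 64 32
 8 64 16  4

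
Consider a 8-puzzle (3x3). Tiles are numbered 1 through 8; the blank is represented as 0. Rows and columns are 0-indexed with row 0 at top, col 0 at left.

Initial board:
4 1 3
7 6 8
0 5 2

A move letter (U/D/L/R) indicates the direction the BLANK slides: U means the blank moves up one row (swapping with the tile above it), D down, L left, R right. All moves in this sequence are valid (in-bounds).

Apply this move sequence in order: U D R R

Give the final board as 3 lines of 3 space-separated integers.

Answer: 4 1 3
7 6 8
5 2 0

Derivation:
After move 1 (U):
4 1 3
0 6 8
7 5 2

After move 2 (D):
4 1 3
7 6 8
0 5 2

After move 3 (R):
4 1 3
7 6 8
5 0 2

After move 4 (R):
4 1 3
7 6 8
5 2 0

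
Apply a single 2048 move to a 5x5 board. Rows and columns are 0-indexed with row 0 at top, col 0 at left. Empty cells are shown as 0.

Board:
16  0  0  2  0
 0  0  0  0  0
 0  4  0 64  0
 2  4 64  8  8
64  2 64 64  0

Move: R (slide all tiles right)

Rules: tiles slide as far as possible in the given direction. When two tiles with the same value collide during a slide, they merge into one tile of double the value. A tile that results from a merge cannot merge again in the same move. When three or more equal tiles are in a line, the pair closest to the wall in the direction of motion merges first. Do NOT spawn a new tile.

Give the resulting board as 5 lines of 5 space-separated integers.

Slide right:
row 0: [16, 0, 0, 2, 0] -> [0, 0, 0, 16, 2]
row 1: [0, 0, 0, 0, 0] -> [0, 0, 0, 0, 0]
row 2: [0, 4, 0, 64, 0] -> [0, 0, 0, 4, 64]
row 3: [2, 4, 64, 8, 8] -> [0, 2, 4, 64, 16]
row 4: [64, 2, 64, 64, 0] -> [0, 0, 64, 2, 128]

Answer:   0   0   0  16   2
  0   0   0   0   0
  0   0   0   4  64
  0   2   4  64  16
  0   0  64   2 128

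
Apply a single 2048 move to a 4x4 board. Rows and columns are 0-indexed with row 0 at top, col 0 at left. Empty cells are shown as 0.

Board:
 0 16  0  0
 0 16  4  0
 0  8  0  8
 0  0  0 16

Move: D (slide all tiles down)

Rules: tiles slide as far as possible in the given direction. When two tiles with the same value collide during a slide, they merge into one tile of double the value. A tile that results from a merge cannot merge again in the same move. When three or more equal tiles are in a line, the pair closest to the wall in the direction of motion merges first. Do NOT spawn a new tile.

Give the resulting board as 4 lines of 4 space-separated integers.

Answer:  0  0  0  0
 0  0  0  0
 0 32  0  8
 0  8  4 16

Derivation:
Slide down:
col 0: [0, 0, 0, 0] -> [0, 0, 0, 0]
col 1: [16, 16, 8, 0] -> [0, 0, 32, 8]
col 2: [0, 4, 0, 0] -> [0, 0, 0, 4]
col 3: [0, 0, 8, 16] -> [0, 0, 8, 16]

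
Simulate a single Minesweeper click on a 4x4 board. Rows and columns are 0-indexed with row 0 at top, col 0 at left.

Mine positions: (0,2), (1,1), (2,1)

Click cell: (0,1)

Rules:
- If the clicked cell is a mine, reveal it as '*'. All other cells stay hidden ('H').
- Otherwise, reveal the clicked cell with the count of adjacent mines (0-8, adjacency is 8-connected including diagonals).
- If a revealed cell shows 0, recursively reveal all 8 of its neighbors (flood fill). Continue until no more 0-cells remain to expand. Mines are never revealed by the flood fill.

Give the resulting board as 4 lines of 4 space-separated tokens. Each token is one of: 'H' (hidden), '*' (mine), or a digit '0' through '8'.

H 2 H H
H H H H
H H H H
H H H H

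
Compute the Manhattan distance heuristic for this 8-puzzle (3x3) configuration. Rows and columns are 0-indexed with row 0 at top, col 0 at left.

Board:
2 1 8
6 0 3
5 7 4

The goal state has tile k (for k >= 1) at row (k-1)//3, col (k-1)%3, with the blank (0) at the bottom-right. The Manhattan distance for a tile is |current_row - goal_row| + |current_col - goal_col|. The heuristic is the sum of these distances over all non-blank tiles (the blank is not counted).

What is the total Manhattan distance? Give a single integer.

Answer: 14

Derivation:
Tile 2: (0,0)->(0,1) = 1
Tile 1: (0,1)->(0,0) = 1
Tile 8: (0,2)->(2,1) = 3
Tile 6: (1,0)->(1,2) = 2
Tile 3: (1,2)->(0,2) = 1
Tile 5: (2,0)->(1,1) = 2
Tile 7: (2,1)->(2,0) = 1
Tile 4: (2,2)->(1,0) = 3
Sum: 1 + 1 + 3 + 2 + 1 + 2 + 1 + 3 = 14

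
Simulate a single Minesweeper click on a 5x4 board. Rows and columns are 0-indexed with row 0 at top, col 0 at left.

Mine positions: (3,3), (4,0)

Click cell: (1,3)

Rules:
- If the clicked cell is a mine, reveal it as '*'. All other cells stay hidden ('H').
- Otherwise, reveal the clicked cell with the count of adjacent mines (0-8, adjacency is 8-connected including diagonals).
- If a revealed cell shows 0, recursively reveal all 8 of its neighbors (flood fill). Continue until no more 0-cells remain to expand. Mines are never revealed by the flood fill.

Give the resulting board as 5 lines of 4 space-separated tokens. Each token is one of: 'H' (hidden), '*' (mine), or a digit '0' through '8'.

0 0 0 0
0 0 0 0
0 0 1 1
1 1 1 H
H H H H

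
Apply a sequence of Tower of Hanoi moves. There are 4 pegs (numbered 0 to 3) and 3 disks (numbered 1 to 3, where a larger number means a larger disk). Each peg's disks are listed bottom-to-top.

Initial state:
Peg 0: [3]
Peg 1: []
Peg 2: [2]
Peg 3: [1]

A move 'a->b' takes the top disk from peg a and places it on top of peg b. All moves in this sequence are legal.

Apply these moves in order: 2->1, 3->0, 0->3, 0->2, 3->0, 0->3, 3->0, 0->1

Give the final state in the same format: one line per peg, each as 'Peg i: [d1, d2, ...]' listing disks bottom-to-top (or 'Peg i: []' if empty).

After move 1 (2->1):
Peg 0: [3]
Peg 1: [2]
Peg 2: []
Peg 3: [1]

After move 2 (3->0):
Peg 0: [3, 1]
Peg 1: [2]
Peg 2: []
Peg 3: []

After move 3 (0->3):
Peg 0: [3]
Peg 1: [2]
Peg 2: []
Peg 3: [1]

After move 4 (0->2):
Peg 0: []
Peg 1: [2]
Peg 2: [3]
Peg 3: [1]

After move 5 (3->0):
Peg 0: [1]
Peg 1: [2]
Peg 2: [3]
Peg 3: []

After move 6 (0->3):
Peg 0: []
Peg 1: [2]
Peg 2: [3]
Peg 3: [1]

After move 7 (3->0):
Peg 0: [1]
Peg 1: [2]
Peg 2: [3]
Peg 3: []

After move 8 (0->1):
Peg 0: []
Peg 1: [2, 1]
Peg 2: [3]
Peg 3: []

Answer: Peg 0: []
Peg 1: [2, 1]
Peg 2: [3]
Peg 3: []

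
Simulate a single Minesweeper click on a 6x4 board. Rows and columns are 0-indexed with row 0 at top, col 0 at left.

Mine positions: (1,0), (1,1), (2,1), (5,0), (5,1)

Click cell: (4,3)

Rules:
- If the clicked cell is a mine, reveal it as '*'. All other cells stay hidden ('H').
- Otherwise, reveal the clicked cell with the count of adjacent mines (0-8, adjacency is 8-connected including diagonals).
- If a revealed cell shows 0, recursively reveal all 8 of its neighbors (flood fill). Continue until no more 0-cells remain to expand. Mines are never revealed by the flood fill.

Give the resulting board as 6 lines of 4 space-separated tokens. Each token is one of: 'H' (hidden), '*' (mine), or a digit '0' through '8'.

H H 1 0
H H 2 0
H H 2 0
H H 1 0
H H 1 0
H H 1 0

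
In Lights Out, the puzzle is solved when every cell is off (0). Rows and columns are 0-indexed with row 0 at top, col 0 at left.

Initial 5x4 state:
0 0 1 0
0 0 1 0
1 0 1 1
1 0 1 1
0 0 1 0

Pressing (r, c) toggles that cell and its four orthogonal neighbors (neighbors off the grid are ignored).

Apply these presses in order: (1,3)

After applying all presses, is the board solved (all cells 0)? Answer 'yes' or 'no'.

After press 1 at (1,3):
0 0 1 1
0 0 0 1
1 0 1 0
1 0 1 1
0 0 1 0

Lights still on: 9

Answer: no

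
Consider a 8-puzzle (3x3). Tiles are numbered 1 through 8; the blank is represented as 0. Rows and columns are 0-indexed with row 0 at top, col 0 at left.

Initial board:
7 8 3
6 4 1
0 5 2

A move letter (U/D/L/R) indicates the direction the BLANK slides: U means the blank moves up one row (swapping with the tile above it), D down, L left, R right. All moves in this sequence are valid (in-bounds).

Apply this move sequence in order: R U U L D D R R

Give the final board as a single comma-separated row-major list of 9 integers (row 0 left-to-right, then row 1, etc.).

Answer: 6, 7, 3, 5, 8, 1, 4, 2, 0

Derivation:
After move 1 (R):
7 8 3
6 4 1
5 0 2

After move 2 (U):
7 8 3
6 0 1
5 4 2

After move 3 (U):
7 0 3
6 8 1
5 4 2

After move 4 (L):
0 7 3
6 8 1
5 4 2

After move 5 (D):
6 7 3
0 8 1
5 4 2

After move 6 (D):
6 7 3
5 8 1
0 4 2

After move 7 (R):
6 7 3
5 8 1
4 0 2

After move 8 (R):
6 7 3
5 8 1
4 2 0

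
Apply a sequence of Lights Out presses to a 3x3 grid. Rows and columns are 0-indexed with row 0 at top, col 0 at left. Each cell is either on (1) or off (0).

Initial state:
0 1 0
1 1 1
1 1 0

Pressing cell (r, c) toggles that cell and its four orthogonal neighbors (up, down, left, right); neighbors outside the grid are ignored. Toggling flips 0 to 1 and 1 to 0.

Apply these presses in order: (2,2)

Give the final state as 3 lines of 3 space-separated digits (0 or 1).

Answer: 0 1 0
1 1 0
1 0 1

Derivation:
After press 1 at (2,2):
0 1 0
1 1 0
1 0 1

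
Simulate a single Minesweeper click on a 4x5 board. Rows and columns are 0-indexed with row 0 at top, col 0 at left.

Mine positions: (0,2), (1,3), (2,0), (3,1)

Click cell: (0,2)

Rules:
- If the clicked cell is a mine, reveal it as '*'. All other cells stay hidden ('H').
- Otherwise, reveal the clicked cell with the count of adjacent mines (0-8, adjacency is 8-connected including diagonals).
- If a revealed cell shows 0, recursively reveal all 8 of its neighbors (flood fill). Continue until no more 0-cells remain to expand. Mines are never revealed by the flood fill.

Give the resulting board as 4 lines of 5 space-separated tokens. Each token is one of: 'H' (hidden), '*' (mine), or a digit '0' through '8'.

H H * H H
H H H H H
H H H H H
H H H H H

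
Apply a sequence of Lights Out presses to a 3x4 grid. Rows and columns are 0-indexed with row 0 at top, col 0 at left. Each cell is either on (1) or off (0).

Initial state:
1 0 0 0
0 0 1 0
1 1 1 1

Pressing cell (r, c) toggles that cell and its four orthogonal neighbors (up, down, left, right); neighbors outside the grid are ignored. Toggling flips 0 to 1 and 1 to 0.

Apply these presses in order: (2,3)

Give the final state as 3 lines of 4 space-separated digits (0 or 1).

After press 1 at (2,3):
1 0 0 0
0 0 1 1
1 1 0 0

Answer: 1 0 0 0
0 0 1 1
1 1 0 0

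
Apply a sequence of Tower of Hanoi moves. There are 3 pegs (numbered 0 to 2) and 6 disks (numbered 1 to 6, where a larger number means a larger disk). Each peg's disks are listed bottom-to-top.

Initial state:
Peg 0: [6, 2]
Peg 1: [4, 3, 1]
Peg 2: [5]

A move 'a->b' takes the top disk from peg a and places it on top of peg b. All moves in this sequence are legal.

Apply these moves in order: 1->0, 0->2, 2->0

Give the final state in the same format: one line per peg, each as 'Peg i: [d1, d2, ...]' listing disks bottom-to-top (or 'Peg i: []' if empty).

After move 1 (1->0):
Peg 0: [6, 2, 1]
Peg 1: [4, 3]
Peg 2: [5]

After move 2 (0->2):
Peg 0: [6, 2]
Peg 1: [4, 3]
Peg 2: [5, 1]

After move 3 (2->0):
Peg 0: [6, 2, 1]
Peg 1: [4, 3]
Peg 2: [5]

Answer: Peg 0: [6, 2, 1]
Peg 1: [4, 3]
Peg 2: [5]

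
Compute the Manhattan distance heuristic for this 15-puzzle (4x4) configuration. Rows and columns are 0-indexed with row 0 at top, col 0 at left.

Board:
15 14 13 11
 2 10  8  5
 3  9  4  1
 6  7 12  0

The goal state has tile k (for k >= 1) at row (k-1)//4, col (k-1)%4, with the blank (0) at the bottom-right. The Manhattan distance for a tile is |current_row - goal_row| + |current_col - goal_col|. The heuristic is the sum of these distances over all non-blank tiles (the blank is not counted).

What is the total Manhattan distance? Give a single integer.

Answer: 44

Derivation:
Tile 15: at (0,0), goal (3,2), distance |0-3|+|0-2| = 5
Tile 14: at (0,1), goal (3,1), distance |0-3|+|1-1| = 3
Tile 13: at (0,2), goal (3,0), distance |0-3|+|2-0| = 5
Tile 11: at (0,3), goal (2,2), distance |0-2|+|3-2| = 3
Tile 2: at (1,0), goal (0,1), distance |1-0|+|0-1| = 2
Tile 10: at (1,1), goal (2,1), distance |1-2|+|1-1| = 1
Tile 8: at (1,2), goal (1,3), distance |1-1|+|2-3| = 1
Tile 5: at (1,3), goal (1,0), distance |1-1|+|3-0| = 3
Tile 3: at (2,0), goal (0,2), distance |2-0|+|0-2| = 4
Tile 9: at (2,1), goal (2,0), distance |2-2|+|1-0| = 1
Tile 4: at (2,2), goal (0,3), distance |2-0|+|2-3| = 3
Tile 1: at (2,3), goal (0,0), distance |2-0|+|3-0| = 5
Tile 6: at (3,0), goal (1,1), distance |3-1|+|0-1| = 3
Tile 7: at (3,1), goal (1,2), distance |3-1|+|1-2| = 3
Tile 12: at (3,2), goal (2,3), distance |3-2|+|2-3| = 2
Sum: 5 + 3 + 5 + 3 + 2 + 1 + 1 + 3 + 4 + 1 + 3 + 5 + 3 + 3 + 2 = 44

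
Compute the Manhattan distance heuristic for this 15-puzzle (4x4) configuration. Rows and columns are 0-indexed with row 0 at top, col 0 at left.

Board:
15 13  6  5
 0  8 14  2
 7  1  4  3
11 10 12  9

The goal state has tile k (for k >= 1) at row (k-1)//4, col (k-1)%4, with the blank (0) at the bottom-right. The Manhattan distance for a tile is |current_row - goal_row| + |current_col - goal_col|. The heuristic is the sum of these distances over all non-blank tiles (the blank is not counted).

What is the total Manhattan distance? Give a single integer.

Tile 15: at (0,0), goal (3,2), distance |0-3|+|0-2| = 5
Tile 13: at (0,1), goal (3,0), distance |0-3|+|1-0| = 4
Tile 6: at (0,2), goal (1,1), distance |0-1|+|2-1| = 2
Tile 5: at (0,3), goal (1,0), distance |0-1|+|3-0| = 4
Tile 8: at (1,1), goal (1,3), distance |1-1|+|1-3| = 2
Tile 14: at (1,2), goal (3,1), distance |1-3|+|2-1| = 3
Tile 2: at (1,3), goal (0,1), distance |1-0|+|3-1| = 3
Tile 7: at (2,0), goal (1,2), distance |2-1|+|0-2| = 3
Tile 1: at (2,1), goal (0,0), distance |2-0|+|1-0| = 3
Tile 4: at (2,2), goal (0,3), distance |2-0|+|2-3| = 3
Tile 3: at (2,3), goal (0,2), distance |2-0|+|3-2| = 3
Tile 11: at (3,0), goal (2,2), distance |3-2|+|0-2| = 3
Tile 10: at (3,1), goal (2,1), distance |3-2|+|1-1| = 1
Tile 12: at (3,2), goal (2,3), distance |3-2|+|2-3| = 2
Tile 9: at (3,3), goal (2,0), distance |3-2|+|3-0| = 4
Sum: 5 + 4 + 2 + 4 + 2 + 3 + 3 + 3 + 3 + 3 + 3 + 3 + 1 + 2 + 4 = 45

Answer: 45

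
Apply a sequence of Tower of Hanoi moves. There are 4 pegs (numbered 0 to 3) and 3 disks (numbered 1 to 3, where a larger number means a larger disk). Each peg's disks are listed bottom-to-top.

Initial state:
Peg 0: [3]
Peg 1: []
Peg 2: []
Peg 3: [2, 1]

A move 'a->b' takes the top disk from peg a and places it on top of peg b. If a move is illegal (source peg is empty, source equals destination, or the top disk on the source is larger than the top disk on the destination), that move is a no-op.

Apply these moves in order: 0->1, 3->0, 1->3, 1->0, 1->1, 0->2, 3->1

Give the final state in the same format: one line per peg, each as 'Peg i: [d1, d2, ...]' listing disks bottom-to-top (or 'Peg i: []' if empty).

After move 1 (0->1):
Peg 0: []
Peg 1: [3]
Peg 2: []
Peg 3: [2, 1]

After move 2 (3->0):
Peg 0: [1]
Peg 1: [3]
Peg 2: []
Peg 3: [2]

After move 3 (1->3):
Peg 0: [1]
Peg 1: [3]
Peg 2: []
Peg 3: [2]

After move 4 (1->0):
Peg 0: [1]
Peg 1: [3]
Peg 2: []
Peg 3: [2]

After move 5 (1->1):
Peg 0: [1]
Peg 1: [3]
Peg 2: []
Peg 3: [2]

After move 6 (0->2):
Peg 0: []
Peg 1: [3]
Peg 2: [1]
Peg 3: [2]

After move 7 (3->1):
Peg 0: []
Peg 1: [3, 2]
Peg 2: [1]
Peg 3: []

Answer: Peg 0: []
Peg 1: [3, 2]
Peg 2: [1]
Peg 3: []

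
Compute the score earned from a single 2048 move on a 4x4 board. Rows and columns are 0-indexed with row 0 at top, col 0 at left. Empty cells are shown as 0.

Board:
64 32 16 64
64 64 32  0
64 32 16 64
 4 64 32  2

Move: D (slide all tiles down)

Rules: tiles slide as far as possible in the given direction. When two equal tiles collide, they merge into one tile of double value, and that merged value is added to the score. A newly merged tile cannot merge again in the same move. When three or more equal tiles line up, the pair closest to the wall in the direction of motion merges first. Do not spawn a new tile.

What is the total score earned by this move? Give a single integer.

Answer: 256

Derivation:
Slide down:
col 0: [64, 64, 64, 4] -> [0, 64, 128, 4]  score +128 (running 128)
col 1: [32, 64, 32, 64] -> [32, 64, 32, 64]  score +0 (running 128)
col 2: [16, 32, 16, 32] -> [16, 32, 16, 32]  score +0 (running 128)
col 3: [64, 0, 64, 2] -> [0, 0, 128, 2]  score +128 (running 256)
Board after move:
  0  32  16   0
 64  64  32   0
128  32  16 128
  4  64  32   2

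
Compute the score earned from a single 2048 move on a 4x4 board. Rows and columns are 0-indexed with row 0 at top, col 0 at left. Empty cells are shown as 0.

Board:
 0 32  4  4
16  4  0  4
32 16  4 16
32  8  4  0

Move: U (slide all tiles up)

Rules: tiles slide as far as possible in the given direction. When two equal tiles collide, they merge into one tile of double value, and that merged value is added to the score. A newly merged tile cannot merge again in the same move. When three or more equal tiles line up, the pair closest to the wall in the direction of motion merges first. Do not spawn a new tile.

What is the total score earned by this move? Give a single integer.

Answer: 80

Derivation:
Slide up:
col 0: [0, 16, 32, 32] -> [16, 64, 0, 0]  score +64 (running 64)
col 1: [32, 4, 16, 8] -> [32, 4, 16, 8]  score +0 (running 64)
col 2: [4, 0, 4, 4] -> [8, 4, 0, 0]  score +8 (running 72)
col 3: [4, 4, 16, 0] -> [8, 16, 0, 0]  score +8 (running 80)
Board after move:
16 32  8  8
64  4  4 16
 0 16  0  0
 0  8  0  0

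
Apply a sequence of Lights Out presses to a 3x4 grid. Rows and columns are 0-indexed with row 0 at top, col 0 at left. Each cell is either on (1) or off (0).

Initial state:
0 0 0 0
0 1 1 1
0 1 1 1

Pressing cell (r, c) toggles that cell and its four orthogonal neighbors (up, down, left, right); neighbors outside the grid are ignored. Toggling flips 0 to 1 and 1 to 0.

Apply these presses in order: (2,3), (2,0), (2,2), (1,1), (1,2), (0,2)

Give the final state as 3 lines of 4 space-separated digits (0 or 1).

After press 1 at (2,3):
0 0 0 0
0 1 1 0
0 1 0 0

After press 2 at (2,0):
0 0 0 0
1 1 1 0
1 0 0 0

After press 3 at (2,2):
0 0 0 0
1 1 0 0
1 1 1 1

After press 4 at (1,1):
0 1 0 0
0 0 1 0
1 0 1 1

After press 5 at (1,2):
0 1 1 0
0 1 0 1
1 0 0 1

After press 6 at (0,2):
0 0 0 1
0 1 1 1
1 0 0 1

Answer: 0 0 0 1
0 1 1 1
1 0 0 1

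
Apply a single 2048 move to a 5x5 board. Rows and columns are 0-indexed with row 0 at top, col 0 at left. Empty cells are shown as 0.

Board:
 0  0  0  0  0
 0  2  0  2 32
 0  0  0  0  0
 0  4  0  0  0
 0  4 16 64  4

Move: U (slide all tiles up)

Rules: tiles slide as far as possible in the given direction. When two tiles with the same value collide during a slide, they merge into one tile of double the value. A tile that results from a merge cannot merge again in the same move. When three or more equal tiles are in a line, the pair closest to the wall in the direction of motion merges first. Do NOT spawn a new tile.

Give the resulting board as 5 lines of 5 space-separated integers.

Slide up:
col 0: [0, 0, 0, 0, 0] -> [0, 0, 0, 0, 0]
col 1: [0, 2, 0, 4, 4] -> [2, 8, 0, 0, 0]
col 2: [0, 0, 0, 0, 16] -> [16, 0, 0, 0, 0]
col 3: [0, 2, 0, 0, 64] -> [2, 64, 0, 0, 0]
col 4: [0, 32, 0, 0, 4] -> [32, 4, 0, 0, 0]

Answer:  0  2 16  2 32
 0  8  0 64  4
 0  0  0  0  0
 0  0  0  0  0
 0  0  0  0  0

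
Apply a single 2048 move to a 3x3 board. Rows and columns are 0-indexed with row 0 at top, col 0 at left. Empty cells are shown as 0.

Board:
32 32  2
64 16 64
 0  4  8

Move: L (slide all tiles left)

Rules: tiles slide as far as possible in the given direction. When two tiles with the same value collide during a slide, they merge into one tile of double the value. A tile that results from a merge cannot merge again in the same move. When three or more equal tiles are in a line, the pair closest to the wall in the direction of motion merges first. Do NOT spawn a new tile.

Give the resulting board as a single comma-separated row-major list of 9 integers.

Slide left:
row 0: [32, 32, 2] -> [64, 2, 0]
row 1: [64, 16, 64] -> [64, 16, 64]
row 2: [0, 4, 8] -> [4, 8, 0]

Answer: 64, 2, 0, 64, 16, 64, 4, 8, 0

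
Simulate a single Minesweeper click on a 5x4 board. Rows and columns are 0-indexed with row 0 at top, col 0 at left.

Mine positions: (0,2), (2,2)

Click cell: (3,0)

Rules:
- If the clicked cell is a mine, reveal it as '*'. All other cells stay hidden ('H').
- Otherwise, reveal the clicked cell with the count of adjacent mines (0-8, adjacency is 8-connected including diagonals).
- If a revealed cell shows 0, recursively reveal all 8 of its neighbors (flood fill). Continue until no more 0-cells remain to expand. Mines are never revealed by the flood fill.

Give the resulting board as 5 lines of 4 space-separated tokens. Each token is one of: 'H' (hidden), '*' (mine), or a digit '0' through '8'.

0 1 H H
0 2 H H
0 1 H H
0 1 1 1
0 0 0 0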